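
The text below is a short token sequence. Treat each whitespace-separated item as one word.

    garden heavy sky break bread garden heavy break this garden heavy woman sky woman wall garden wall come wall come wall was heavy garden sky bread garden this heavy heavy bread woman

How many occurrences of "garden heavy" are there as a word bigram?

Scanning the 31 overlapping bigram windows for "garden heavy":
  position 1–2: garden heavy
  position 6–7: garden heavy
  position 10–11: garden heavy

3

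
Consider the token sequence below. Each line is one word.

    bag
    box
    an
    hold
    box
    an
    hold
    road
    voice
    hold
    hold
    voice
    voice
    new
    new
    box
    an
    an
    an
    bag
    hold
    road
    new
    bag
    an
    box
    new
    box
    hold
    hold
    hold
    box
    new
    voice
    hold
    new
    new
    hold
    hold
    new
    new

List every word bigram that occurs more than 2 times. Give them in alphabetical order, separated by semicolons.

box an; hold hold; new new

Bigram counts meeting the condition (more than 2 times):
  box an: 3
  hold hold: 4
  new new: 3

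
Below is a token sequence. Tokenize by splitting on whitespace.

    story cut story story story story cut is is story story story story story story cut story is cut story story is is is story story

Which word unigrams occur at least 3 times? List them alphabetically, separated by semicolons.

Unigram counts meeting the condition (at least 3 times):
  cut: 4
  is: 6
  story: 16

cut; is; story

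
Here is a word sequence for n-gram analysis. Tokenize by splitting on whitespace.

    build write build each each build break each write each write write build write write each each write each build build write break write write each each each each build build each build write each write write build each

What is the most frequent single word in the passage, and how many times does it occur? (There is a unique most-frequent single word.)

"each", 14 times

Unigram frequencies (highest first):
  each: 14
  write: 13
  build: 10
  break: 2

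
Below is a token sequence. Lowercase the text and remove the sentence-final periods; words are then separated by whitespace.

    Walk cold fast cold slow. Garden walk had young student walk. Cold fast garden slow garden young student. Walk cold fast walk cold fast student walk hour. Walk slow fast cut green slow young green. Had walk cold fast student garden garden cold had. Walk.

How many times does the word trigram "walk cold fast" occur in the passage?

Scanning the 43 overlapping trigram windows for "walk cold fast":
  position 1–3: walk cold fast
  position 11–13: walk cold fast
  position 19–21: walk cold fast
  position 22–24: walk cold fast
  position 37–39: walk cold fast

5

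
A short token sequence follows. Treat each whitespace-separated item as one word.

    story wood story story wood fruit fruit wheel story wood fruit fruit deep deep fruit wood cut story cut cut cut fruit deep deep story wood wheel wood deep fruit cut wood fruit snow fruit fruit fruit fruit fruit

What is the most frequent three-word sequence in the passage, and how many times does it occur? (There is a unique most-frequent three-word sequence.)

Trigram frequencies (highest first):
  fruit fruit fruit: 3
  story wood fruit: 2
  wood fruit fruit: 2
  fruit deep deep: 2
  story wood story: 1
  wood story story: 1
  … (26 more, each ≤ 1)

"fruit fruit fruit", 3 times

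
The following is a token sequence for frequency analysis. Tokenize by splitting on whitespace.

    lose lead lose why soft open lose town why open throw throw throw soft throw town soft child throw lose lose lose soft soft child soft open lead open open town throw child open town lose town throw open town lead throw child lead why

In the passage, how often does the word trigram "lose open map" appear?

0

Scanning the 43 overlapping trigram windows for "lose open map":
  (none found)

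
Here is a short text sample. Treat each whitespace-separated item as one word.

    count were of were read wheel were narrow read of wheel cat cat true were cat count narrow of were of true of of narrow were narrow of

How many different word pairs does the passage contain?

23

28 tokens → 27 bigram windows in total.
Repeated bigrams (each contributes count−1 duplicates):
  narrow of: 2
  of were: 2
  were narrow: 2
  were of: 2
4 duplicate windows → 27 − 4 = 23 distinct.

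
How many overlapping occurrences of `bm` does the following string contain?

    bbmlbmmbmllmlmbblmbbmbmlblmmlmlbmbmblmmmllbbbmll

Sliding a length-2 window over the 48 characters (47 positions):
  position 2–3: bm
  position 5–6: bm
  position 8–9: bm
  position 20–21: bm
  position 22–23: bm
  position 32–33: bm
  position 34–35: bm
  position 45–46: bm

8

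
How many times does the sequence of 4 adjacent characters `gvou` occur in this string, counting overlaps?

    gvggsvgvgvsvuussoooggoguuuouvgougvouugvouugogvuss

Sliding a length-4 window over the 49 characters (46 positions):
  position 33–36: gvou
  position 38–41: gvou

2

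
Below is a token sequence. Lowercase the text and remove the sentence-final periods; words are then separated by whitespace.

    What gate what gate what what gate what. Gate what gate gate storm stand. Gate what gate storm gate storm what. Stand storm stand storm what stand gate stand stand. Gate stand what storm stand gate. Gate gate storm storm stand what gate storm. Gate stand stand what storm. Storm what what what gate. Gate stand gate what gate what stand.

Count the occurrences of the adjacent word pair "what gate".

9

Scanning the 60 overlapping bigram windows for "what gate":
  position 1–2: what gate
  position 3–4: what gate
  position 6–7: what gate
  position 8–9: what gate
  position 10–11: what gate
  position 16–17: what gate
  position 42–43: what gate
  position 53–54: what gate
  position 58–59: what gate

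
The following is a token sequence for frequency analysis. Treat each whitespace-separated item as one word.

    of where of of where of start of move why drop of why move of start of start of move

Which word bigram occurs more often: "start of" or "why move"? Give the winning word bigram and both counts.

"start of": 3 occurrences
"why move": 1 occurrence

"start of" (3 vs 1)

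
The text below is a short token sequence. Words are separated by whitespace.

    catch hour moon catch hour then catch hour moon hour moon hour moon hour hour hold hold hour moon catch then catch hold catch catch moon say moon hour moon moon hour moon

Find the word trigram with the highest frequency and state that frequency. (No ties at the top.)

Trigram frequencies (highest first):
  moon hour moon: 4
  hour moon hour: 3
  catch hour moon: 2
  hour moon catch: 2
  moon catch hour: 1
  catch hour then: 1
  … (18 more, each ≤ 1)

"moon hour moon", 4 times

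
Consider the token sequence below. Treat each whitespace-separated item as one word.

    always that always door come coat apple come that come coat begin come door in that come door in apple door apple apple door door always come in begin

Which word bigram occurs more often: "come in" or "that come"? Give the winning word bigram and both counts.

"that come" (2 vs 1)

"come in": 1 occurrence
"that come": 2 occurrences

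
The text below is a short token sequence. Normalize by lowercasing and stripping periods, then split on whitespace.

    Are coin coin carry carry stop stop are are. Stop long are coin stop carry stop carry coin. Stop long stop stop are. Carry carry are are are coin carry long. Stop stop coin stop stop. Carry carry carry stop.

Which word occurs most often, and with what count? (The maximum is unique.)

Unigram frequencies (highest first):
  stop: 13
  carry: 10
  are: 8
  coin: 6
  long: 3

"stop", 13 times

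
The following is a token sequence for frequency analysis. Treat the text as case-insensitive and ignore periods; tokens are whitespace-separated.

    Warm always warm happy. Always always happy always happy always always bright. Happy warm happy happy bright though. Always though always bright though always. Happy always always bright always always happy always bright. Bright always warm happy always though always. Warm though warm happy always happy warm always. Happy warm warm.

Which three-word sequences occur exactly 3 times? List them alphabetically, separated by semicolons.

Trigram counts meeting the condition (exactly 3 times):
  happy always always: 3
  warm happy always: 3

happy always always; warm happy always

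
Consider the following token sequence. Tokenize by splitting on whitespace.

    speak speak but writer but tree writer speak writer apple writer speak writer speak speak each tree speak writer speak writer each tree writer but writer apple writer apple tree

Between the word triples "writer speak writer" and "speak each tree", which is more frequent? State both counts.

"writer speak writer" (3 vs 1)

"writer speak writer": 3 occurrences
"speak each tree": 1 occurrence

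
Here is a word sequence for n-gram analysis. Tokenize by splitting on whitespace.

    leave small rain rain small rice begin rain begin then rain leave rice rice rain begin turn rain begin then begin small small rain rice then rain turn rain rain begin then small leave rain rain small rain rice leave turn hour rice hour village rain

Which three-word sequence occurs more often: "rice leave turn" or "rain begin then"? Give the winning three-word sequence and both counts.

"rain begin then" (3 vs 1)

"rice leave turn": 1 occurrence
"rain begin then": 3 occurrences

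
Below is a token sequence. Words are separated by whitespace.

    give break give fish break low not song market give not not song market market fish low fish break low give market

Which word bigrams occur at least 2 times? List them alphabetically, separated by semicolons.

break low; fish break; not song; song market

Bigram counts meeting the condition (at least 2 times):
  break low: 2
  fish break: 2
  not song: 2
  song market: 2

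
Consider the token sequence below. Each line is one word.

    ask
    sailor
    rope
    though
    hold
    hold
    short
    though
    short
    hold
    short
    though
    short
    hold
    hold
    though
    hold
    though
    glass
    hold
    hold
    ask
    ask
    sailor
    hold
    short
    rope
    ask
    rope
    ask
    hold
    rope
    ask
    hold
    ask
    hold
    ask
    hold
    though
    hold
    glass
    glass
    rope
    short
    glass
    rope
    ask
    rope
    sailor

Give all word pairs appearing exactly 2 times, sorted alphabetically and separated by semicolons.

ask rope; ask sailor; glass rope; short hold; short though; though short

Bigram counts meeting the condition (exactly 2 times):
  ask rope: 2
  ask sailor: 2
  glass rope: 2
  short hold: 2
  short though: 2
  though short: 2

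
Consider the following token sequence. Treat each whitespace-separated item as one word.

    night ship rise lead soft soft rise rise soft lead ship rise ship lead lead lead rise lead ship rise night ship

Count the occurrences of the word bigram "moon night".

Scanning the 21 overlapping bigram windows for "moon night":
  (none found)

0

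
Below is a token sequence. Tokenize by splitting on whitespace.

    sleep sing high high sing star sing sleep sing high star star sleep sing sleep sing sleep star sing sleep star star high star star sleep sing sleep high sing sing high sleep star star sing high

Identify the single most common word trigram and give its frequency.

Trigram frequencies (highest first):
  sleep sing sleep: 3
  sleep sing high: 2
  star sing sleep: 2
  sing sleep sing: 2
  high star star: 2
  star star sleep: 2
  … (19 more, each ≤ 2)

"sleep sing sleep", 3 times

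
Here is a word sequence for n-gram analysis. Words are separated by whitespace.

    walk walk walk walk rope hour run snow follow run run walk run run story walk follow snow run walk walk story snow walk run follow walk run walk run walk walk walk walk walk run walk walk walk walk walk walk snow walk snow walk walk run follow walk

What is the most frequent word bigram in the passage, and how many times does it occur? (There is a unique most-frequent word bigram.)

"walk walk", 14 times

Bigram frequencies (highest first):
  walk walk: 14
  walk run: 6
  run walk: 5
  snow walk: 3
  run run: 2
  run follow: 2
  … (15 more, each ≤ 2)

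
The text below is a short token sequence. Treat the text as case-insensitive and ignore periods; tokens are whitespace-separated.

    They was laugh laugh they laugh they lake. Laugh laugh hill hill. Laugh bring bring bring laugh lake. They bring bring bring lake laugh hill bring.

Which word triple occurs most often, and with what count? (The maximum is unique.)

"bring bring bring", 2 times

Trigram frequencies (highest first):
  bring bring bring: 2
  they was laugh: 1
  was laugh laugh: 1
  laugh laugh they: 1
  laugh they laugh: 1
  they laugh they: 1
  … (17 more, each ≤ 1)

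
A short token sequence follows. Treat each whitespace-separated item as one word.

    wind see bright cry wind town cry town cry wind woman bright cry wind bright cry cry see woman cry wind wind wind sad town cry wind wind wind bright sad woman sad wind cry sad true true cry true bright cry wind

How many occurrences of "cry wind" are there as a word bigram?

Scanning the 42 overlapping bigram windows for "cry wind":
  position 4–5: cry wind
  position 9–10: cry wind
  position 13–14: cry wind
  position 20–21: cry wind
  position 26–27: cry wind
  position 42–43: cry wind

6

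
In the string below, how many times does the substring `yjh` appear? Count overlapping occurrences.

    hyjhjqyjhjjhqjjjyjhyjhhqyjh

5

Sliding a length-3 window over the 27 characters (25 positions):
  position 2–4: yjh
  position 7–9: yjh
  position 17–19: yjh
  position 20–22: yjh
  position 25–27: yjh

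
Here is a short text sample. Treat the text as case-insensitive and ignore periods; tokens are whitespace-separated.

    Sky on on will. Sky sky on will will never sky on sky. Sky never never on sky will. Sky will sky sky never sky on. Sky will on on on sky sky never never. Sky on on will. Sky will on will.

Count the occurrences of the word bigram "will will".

Scanning the 42 overlapping bigram windows for "will will":
  position 8–9: will will

1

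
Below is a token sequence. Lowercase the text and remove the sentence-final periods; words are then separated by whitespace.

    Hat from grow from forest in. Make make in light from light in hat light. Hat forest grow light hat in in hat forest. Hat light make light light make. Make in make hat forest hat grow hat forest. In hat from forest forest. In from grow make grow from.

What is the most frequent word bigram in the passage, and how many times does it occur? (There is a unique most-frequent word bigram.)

"hat forest", 4 times

Bigram frequencies (highest first):
  hat forest: 4
  forest in: 3
  in hat: 3
  hat from: 2
  from grow: 2
  grow from: 2
  … (25 more, each ≤ 2)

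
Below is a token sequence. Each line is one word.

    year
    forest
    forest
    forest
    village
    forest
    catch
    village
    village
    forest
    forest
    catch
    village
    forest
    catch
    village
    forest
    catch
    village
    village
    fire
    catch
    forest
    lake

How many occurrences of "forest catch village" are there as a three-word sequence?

Scanning the 22 overlapping trigram windows for "forest catch village":
  position 6–8: forest catch village
  position 11–13: forest catch village
  position 14–16: forest catch village
  position 17–19: forest catch village

4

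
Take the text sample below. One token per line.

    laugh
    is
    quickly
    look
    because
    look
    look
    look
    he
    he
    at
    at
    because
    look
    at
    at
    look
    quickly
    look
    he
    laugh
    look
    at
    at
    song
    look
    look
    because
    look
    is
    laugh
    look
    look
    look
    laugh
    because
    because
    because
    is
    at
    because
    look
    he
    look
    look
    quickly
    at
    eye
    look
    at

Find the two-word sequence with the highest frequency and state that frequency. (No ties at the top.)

Bigram frequencies (highest first):
  look look: 6
  because look: 4
  look he: 3
  at at: 3
  look at: 3
  quickly look: 2
  … (23 more, each ≤ 2)

"look look", 6 times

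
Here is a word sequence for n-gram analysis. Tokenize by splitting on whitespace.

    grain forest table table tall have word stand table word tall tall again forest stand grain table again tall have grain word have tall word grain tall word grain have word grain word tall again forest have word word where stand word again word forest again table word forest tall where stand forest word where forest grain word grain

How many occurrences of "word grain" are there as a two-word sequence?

4

Scanning the 58 overlapping bigram windows for "word grain":
  position 25–26: word grain
  position 28–29: word grain
  position 31–32: word grain
  position 58–59: word grain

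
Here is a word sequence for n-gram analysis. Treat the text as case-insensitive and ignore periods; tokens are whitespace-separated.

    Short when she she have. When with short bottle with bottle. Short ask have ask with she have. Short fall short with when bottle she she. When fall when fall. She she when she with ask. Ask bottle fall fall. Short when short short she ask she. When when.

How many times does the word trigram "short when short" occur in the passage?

Scanning the 47 overlapping trigram windows for "short when short":
  position 41–43: short when short

1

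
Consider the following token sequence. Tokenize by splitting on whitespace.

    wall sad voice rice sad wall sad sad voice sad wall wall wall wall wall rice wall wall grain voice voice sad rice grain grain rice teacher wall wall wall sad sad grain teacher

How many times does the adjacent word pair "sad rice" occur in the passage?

Scanning the 33 overlapping bigram windows for "sad rice":
  position 22–23: sad rice

1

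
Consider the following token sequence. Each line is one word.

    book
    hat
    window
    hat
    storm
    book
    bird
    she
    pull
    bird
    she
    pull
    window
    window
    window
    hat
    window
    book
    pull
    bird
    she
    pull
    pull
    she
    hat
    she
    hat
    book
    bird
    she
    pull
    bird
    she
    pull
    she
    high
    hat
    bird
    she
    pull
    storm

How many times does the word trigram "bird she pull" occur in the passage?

Scanning the 39 overlapping trigram windows for "bird she pull":
  position 7–9: bird she pull
  position 10–12: bird she pull
  position 20–22: bird she pull
  position 29–31: bird she pull
  position 32–34: bird she pull
  position 38–40: bird she pull

6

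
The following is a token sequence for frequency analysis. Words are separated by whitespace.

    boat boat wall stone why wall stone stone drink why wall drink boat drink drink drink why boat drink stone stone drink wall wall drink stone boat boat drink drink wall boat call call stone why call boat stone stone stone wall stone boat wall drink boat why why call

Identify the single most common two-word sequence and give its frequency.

"stone stone", 4 times

Bigram frequencies (highest first):
  stone stone: 4
  wall stone: 3
  wall drink: 3
  boat drink: 3
  drink drink: 3
  boat boat: 2
  … (21 more, each ≤ 2)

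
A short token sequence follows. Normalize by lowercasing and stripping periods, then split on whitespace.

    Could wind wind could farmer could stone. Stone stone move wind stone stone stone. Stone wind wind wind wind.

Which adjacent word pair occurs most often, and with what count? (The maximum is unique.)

"stone stone", 5 times

Bigram frequencies (highest first):
  stone stone: 5
  wind wind: 4
  could wind: 1
  wind could: 1
  could farmer: 1
  farmer could: 1
  … (5 more, each ≤ 1)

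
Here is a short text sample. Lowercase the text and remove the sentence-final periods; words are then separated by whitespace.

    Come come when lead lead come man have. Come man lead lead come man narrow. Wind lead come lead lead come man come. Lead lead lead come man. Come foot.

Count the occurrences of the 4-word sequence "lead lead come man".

4

Scanning the 27 overlapping 4-gram windows for "lead lead come man":
  position 4–7: lead lead come man
  position 11–14: lead lead come man
  position 19–22: lead lead come man
  position 25–28: lead lead come man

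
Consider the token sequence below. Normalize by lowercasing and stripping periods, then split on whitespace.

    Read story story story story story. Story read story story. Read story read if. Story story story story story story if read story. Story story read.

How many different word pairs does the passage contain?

7

26 tokens → 25 bigram windows in total.
Repeated bigrams (each contributes count−1 duplicates):
  story story: 13
  read story: 4
  story read: 4
18 duplicate windows → 25 − 18 = 7 distinct.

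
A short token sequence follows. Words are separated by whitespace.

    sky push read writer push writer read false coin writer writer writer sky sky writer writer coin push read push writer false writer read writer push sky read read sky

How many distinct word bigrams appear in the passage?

22

30 tokens → 29 bigram windows in total.
Repeated bigrams (each contributes count−1 duplicates):
  writer writer: 3
  push read: 2
  push writer: 2
  read writer: 2
  writer push: 2
  writer read: 2
7 duplicate windows → 29 − 7 = 22 distinct.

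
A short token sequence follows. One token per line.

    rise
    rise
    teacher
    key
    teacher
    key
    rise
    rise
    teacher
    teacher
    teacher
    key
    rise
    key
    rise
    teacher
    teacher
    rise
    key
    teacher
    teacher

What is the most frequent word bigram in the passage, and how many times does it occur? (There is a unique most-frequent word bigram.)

"teacher teacher", 4 times

Bigram frequencies (highest first):
  teacher teacher: 4
  rise teacher: 3
  teacher key: 3
  key rise: 3
  rise rise: 2
  key teacher: 2
  … (2 more, each ≤ 2)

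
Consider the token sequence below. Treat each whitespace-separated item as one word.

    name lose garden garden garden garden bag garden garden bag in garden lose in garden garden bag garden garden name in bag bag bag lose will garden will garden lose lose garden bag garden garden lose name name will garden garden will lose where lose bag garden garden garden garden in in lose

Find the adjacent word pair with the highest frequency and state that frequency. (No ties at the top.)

Bigram frequencies (highest first):
  garden garden: 11
  garden bag: 4
  bag garden: 4
  garden lose: 3
  will garden: 3
  lose garden: 2
  … (22 more, each ≤ 2)

"garden garden", 11 times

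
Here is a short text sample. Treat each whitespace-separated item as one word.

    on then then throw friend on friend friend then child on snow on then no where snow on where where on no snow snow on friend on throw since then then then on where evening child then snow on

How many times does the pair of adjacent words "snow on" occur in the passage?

Scanning the 38 overlapping bigram windows for "snow on":
  position 12–13: snow on
  position 17–18: snow on
  position 24–25: snow on
  position 38–39: snow on

4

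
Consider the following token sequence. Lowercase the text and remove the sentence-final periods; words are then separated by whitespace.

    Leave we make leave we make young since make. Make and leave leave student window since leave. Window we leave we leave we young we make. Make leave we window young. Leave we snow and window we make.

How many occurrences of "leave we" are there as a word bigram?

Scanning the 37 overlapping bigram windows for "leave we":
  position 1–2: leave we
  position 4–5: leave we
  position 20–21: leave we
  position 22–23: leave we
  position 28–29: leave we
  position 32–33: leave we

6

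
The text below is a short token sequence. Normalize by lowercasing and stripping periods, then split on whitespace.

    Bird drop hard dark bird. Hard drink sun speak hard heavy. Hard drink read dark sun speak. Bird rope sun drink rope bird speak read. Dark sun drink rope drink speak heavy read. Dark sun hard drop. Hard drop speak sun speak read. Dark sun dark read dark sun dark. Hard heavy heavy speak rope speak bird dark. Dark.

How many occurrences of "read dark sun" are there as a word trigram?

5

Scanning the 57 overlapping trigram windows for "read dark sun":
  position 14–16: read dark sun
  position 25–27: read dark sun
  position 33–35: read dark sun
  position 43–45: read dark sun
  position 47–49: read dark sun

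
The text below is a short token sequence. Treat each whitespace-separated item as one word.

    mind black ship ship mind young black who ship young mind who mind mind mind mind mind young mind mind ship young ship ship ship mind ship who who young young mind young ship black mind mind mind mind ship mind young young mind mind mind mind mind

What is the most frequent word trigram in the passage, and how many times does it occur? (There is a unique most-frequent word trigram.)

Trigram frequencies (highest first):
  mind mind mind: 8
  ship ship mind: 2
  ship mind young: 2
  young mind mind: 2
  mind mind ship: 2
  young young mind: 2
  … (28 more, each ≤ 1)

"mind mind mind", 8 times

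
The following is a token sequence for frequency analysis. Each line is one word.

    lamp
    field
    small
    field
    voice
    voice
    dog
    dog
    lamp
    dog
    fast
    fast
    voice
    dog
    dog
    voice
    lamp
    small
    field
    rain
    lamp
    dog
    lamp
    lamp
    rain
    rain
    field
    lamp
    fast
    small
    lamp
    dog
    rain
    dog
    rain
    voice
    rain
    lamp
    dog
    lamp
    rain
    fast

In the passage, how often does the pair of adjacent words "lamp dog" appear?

4

Scanning the 41 overlapping bigram windows for "lamp dog":
  position 9–10: lamp dog
  position 21–22: lamp dog
  position 31–32: lamp dog
  position 38–39: lamp dog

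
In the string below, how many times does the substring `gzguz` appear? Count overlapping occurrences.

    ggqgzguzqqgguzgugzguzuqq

Sliding a length-5 window over the 24 characters (20 positions):
  position 4–8: gzguz
  position 17–21: gzguz

2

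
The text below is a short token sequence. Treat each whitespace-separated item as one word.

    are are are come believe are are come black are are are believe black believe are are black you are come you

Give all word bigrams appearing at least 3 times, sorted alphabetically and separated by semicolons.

are are; are come

Bigram counts meeting the condition (at least 3 times):
  are are: 6
  are come: 3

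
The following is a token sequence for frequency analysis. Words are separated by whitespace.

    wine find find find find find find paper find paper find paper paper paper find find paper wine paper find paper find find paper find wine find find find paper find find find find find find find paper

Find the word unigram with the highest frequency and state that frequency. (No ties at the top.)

"find", 24 times

Unigram frequencies (highest first):
  find: 24
  paper: 11
  wine: 3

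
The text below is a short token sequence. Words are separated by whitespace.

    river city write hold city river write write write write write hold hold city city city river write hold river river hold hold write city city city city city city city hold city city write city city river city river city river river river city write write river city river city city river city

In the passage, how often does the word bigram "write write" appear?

Scanning the 53 overlapping bigram windows for "write write":
  position 7–8: write write
  position 8–9: write write
  position 9–10: write write
  position 10–11: write write
  position 46–47: write write

5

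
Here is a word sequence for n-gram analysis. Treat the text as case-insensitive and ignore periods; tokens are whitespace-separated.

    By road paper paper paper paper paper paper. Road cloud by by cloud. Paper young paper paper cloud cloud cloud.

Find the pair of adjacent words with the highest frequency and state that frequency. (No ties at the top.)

Bigram frequencies (highest first):
  paper paper: 6
  cloud cloud: 2
  by road: 1
  road paper: 1
  paper road: 1
  road cloud: 1
  … (7 more, each ≤ 1)

"paper paper", 6 times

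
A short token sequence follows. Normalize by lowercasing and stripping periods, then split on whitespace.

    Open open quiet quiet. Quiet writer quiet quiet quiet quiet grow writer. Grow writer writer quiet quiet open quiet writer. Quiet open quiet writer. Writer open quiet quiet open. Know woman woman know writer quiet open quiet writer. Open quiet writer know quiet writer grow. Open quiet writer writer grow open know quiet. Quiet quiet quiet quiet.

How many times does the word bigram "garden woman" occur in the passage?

Scanning the 56 overlapping bigram windows for "garden woman":
  (none found)

0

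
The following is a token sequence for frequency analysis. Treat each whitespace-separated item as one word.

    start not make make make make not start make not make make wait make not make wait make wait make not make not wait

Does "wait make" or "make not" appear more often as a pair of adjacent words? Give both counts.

"wait make": 3 occurrences
"make not": 5 occurrences

"make not" (5 vs 3)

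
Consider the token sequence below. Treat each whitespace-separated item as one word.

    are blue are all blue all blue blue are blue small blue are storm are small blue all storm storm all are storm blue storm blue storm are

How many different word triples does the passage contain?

28 tokens → 26 trigram windows in total.
Repeated trigrams (each contributes count−1 duplicates):
  storm blue storm: 2
1 duplicate windows → 26 − 1 = 25 distinct.

25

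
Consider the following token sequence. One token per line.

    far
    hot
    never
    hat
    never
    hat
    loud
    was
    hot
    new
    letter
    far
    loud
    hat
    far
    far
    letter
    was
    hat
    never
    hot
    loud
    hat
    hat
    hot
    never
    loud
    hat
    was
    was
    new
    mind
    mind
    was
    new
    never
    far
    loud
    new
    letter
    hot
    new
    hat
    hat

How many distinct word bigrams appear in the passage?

33

44 tokens → 43 bigram windows in total.
Repeated bigrams (each contributes count−1 duplicates):
  loud hat: 3
  far loud: 2
  hat hat: 2
  hat never: 2
  hot never: 2
  hot new: 2
  never hat: 2
  new letter: 2
  … (1 more repeated)
10 duplicate windows → 43 − 10 = 33 distinct.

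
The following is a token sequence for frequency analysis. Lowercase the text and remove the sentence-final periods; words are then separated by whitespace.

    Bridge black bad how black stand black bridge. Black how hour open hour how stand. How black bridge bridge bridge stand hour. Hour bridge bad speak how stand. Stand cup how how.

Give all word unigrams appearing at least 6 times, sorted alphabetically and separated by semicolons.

Unigram counts meeting the condition (at least 6 times):
  bridge: 6
  how: 7

bridge; how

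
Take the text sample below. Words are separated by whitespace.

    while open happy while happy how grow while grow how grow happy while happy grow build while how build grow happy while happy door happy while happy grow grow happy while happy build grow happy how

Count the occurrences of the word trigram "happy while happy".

Scanning the 34 overlapping trigram windows for "happy while happy":
  position 3–5: happy while happy
  position 12–14: happy while happy
  position 21–23: happy while happy
  position 25–27: happy while happy
  position 30–32: happy while happy

5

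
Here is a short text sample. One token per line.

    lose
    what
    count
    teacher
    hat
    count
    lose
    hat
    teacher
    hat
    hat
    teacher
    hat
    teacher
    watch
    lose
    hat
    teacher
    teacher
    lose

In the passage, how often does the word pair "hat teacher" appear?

4

Scanning the 19 overlapping bigram windows for "hat teacher":
  position 8–9: hat teacher
  position 11–12: hat teacher
  position 13–14: hat teacher
  position 17–18: hat teacher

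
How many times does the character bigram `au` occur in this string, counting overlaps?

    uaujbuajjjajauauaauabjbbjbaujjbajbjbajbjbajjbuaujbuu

6

Sliding a length-2 window over the 52 characters (51 positions):
  position 2–3: au
  position 13–14: au
  position 15–16: au
  position 18–19: au
  position 27–28: au
  position 47–48: au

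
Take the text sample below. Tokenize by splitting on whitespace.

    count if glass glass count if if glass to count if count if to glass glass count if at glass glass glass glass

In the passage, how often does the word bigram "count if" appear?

5

Scanning the 22 overlapping bigram windows for "count if":
  position 1–2: count if
  position 5–6: count if
  position 10–11: count if
  position 12–13: count if
  position 17–18: count if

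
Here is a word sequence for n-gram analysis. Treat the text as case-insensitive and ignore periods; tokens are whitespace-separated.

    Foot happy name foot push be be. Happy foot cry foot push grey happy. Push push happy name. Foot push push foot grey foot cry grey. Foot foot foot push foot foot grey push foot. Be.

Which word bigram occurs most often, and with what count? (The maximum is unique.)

"foot push", 4 times

Bigram frequencies (highest first):
  foot push: 4
  push foot: 3
  foot foot: 3
  happy name: 2
  name foot: 2
  foot cry: 2
  … (16 more, each ≤ 2)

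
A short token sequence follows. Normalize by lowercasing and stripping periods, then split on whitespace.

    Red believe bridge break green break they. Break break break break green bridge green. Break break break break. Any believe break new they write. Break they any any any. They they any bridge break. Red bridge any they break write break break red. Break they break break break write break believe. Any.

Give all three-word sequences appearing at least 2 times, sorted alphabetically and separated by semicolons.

break break break; break they break; break write break; they break break

Trigram counts meeting the condition (at least 2 times):
  break break break: 5
  break they break: 2
  break write break: 2
  they break break: 2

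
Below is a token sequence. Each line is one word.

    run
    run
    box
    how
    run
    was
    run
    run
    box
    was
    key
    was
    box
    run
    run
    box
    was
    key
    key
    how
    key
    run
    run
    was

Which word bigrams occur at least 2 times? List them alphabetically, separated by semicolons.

Bigram counts meeting the condition (at least 2 times):
  box was: 2
  run box: 3
  run run: 4
  run was: 2
  was key: 2

box was; run box; run run; run was; was key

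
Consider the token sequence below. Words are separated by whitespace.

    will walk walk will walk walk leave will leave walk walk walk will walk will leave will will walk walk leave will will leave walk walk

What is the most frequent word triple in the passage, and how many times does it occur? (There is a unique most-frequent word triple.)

Trigram frequencies (highest first):
  will walk walk: 3
  walk walk will: 2
  walk will walk: 2
  walk walk leave: 2
  walk leave will: 2
  will leave walk: 2
  … (9 more, each ≤ 2)

"will walk walk", 3 times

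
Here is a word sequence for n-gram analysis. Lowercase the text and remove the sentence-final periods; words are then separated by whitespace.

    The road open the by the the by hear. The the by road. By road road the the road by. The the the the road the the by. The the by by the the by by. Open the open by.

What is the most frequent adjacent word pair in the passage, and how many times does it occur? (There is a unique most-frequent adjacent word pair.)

Bigram frequencies (highest first):
  the the: 9
  the by: 6
  by the: 4
  the road: 3
  open the: 2
  by road: 2
  … (10 more, each ≤ 2)

"the the", 9 times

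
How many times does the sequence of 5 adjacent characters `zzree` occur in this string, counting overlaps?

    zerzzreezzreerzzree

Sliding a length-5 window over the 19 characters (15 positions):
  position 4–8: zzree
  position 9–13: zzree
  position 15–19: zzree

3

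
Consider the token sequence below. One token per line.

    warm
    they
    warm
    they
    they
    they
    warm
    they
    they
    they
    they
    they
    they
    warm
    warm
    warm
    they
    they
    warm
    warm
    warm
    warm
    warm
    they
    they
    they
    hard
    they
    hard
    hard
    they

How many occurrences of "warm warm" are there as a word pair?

6

Scanning the 30 overlapping bigram windows for "warm warm":
  position 14–15: warm warm
  position 15–16: warm warm
  position 19–20: warm warm
  position 20–21: warm warm
  position 21–22: warm warm
  position 22–23: warm warm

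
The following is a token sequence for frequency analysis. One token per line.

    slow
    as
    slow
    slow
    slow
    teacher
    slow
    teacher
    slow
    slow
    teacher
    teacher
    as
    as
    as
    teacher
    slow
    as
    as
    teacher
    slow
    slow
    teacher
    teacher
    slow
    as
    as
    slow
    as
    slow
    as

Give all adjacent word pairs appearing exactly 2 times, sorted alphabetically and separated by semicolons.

Bigram counts meeting the condition (exactly 2 times):
  as teacher: 2
  teacher teacher: 2

as teacher; teacher teacher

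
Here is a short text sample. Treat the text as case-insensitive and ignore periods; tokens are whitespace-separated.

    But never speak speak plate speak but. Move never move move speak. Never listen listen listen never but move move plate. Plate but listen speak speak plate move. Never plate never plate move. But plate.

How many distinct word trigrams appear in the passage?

32

35 tokens → 33 trigram windows in total.
Repeated trigrams (each contributes count−1 duplicates):
  speak speak plate: 2
1 duplicate windows → 33 − 1 = 32 distinct.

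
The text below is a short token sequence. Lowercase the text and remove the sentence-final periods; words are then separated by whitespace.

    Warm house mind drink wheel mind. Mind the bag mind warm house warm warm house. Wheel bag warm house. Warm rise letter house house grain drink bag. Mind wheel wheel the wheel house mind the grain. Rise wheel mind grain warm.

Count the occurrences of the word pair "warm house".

4

Scanning the 40 overlapping bigram windows for "warm house":
  position 1–2: warm house
  position 11–12: warm house
  position 14–15: warm house
  position 18–19: warm house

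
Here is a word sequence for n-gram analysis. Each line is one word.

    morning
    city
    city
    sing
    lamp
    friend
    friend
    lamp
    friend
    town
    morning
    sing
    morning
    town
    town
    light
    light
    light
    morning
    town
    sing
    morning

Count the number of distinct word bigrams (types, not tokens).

22 tokens → 21 bigram windows in total.
Repeated bigrams (each contributes count−1 duplicates):
  lamp friend: 2
  light light: 2
  morning town: 2
  sing morning: 2
4 duplicate windows → 21 − 4 = 17 distinct.

17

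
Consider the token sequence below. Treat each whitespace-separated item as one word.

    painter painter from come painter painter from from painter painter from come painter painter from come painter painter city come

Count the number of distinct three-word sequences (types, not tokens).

20 tokens → 18 trigram windows in total.
Repeated trigrams (each contributes count−1 duplicates):
  painter painter from: 4
  come painter painter: 3
  from come painter: 3
  painter from come: 3
9 duplicate windows → 18 − 9 = 9 distinct.

9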